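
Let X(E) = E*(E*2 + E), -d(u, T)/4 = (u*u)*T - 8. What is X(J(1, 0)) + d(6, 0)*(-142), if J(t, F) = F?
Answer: -4544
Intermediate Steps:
d(u, T) = 32 - 4*T*u² (d(u, T) = -4*((u*u)*T - 8) = -4*(u²*T - 8) = -4*(T*u² - 8) = -4*(-8 + T*u²) = 32 - 4*T*u²)
X(E) = 3*E² (X(E) = E*(2*E + E) = E*(3*E) = 3*E²)
X(J(1, 0)) + d(6, 0)*(-142) = 3*0² + (32 - 4*0*6²)*(-142) = 3*0 + (32 - 4*0*36)*(-142) = 0 + (32 + 0)*(-142) = 0 + 32*(-142) = 0 - 4544 = -4544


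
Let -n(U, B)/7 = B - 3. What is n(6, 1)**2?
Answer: 196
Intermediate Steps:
n(U, B) = 21 - 7*B (n(U, B) = -7*(B - 3) = -7*(-3 + B) = 21 - 7*B)
n(6, 1)**2 = (21 - 7*1)**2 = (21 - 7)**2 = 14**2 = 196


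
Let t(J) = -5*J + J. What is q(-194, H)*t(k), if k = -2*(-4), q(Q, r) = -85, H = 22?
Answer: 2720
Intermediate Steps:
k = 8
t(J) = -4*J
q(-194, H)*t(k) = -(-340)*8 = -85*(-32) = 2720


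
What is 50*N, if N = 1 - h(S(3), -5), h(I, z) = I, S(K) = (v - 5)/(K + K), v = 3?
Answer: 200/3 ≈ 66.667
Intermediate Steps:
S(K) = -1/K (S(K) = (3 - 5)/(K + K) = -2*1/(2*K) = -1/K)
N = 4/3 (N = 1 - (-1)/3 = 1 - 1*(-⅓) = 1 + ⅓ = 4/3 ≈ 1.3333)
50*N = 50*(4/3) = 200/3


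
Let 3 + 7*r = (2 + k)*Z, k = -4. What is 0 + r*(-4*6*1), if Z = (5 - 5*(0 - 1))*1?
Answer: 552/7 ≈ 78.857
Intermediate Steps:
Z = 10 (Z = (5 - 5*(-1))*1 = (5 + 5)*1 = 10*1 = 10)
r = -23/7 (r = -3/7 + ((2 - 4)*10)/7 = -3/7 + (-2*10)/7 = -3/7 + (⅐)*(-20) = -3/7 - 20/7 = -23/7 ≈ -3.2857)
0 + r*(-4*6*1) = 0 - 23*(-4*6)/7 = 0 - (-552)/7 = 0 - 23/7*(-24) = 0 + 552/7 = 552/7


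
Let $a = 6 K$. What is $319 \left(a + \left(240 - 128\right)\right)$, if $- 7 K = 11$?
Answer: $\frac{229042}{7} \approx 32720.0$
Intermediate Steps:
$K = - \frac{11}{7}$ ($K = \left(- \frac{1}{7}\right) 11 = - \frac{11}{7} \approx -1.5714$)
$a = - \frac{66}{7}$ ($a = 6 \left(- \frac{11}{7}\right) = - \frac{66}{7} \approx -9.4286$)
$319 \left(a + \left(240 - 128\right)\right) = 319 \left(- \frac{66}{7} + \left(240 - 128\right)\right) = 319 \left(- \frac{66}{7} + 112\right) = 319 \cdot \frac{718}{7} = \frac{229042}{7}$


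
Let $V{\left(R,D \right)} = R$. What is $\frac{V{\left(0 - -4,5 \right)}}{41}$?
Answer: $\frac{4}{41} \approx 0.097561$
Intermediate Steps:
$\frac{V{\left(0 - -4,5 \right)}}{41} = \frac{0 - -4}{41} = \left(0 + \left(-3 + 7\right)\right) \frac{1}{41} = \left(0 + 4\right) \frac{1}{41} = 4 \cdot \frac{1}{41} = \frac{4}{41}$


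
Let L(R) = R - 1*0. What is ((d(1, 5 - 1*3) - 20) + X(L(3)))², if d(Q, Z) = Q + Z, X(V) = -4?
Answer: 441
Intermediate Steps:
L(R) = R (L(R) = R + 0 = R)
((d(1, 5 - 1*3) - 20) + X(L(3)))² = (((1 + (5 - 1*3)) - 20) - 4)² = (((1 + (5 - 3)) - 20) - 4)² = (((1 + 2) - 20) - 4)² = ((3 - 20) - 4)² = (-17 - 4)² = (-21)² = 441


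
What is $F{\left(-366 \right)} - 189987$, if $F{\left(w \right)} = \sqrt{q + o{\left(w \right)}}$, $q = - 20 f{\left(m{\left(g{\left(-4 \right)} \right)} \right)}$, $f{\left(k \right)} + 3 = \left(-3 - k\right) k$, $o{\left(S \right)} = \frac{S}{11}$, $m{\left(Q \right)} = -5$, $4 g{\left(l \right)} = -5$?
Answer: $-189987 + \frac{\sqrt{27434}}{11} \approx -1.8997 \cdot 10^{5}$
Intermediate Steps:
$g{\left(l \right)} = - \frac{5}{4}$ ($g{\left(l \right)} = \frac{1}{4} \left(-5\right) = - \frac{5}{4}$)
$o{\left(S \right)} = \frac{S}{11}$ ($o{\left(S \right)} = S \frac{1}{11} = \frac{S}{11}$)
$f{\left(k \right)} = -3 + k \left(-3 - k\right)$ ($f{\left(k \right)} = -3 + \left(-3 - k\right) k = -3 + k \left(-3 - k\right)$)
$q = 260$ ($q = - 20 \left(-3 - \left(-5\right)^{2} - -15\right) = - 20 \left(-3 - 25 + 15\right) = \left(-20\right) \left(-13\right) = 260$)
$F{\left(w \right)} = \sqrt{260 + \frac{w}{11}}$
$F{\left(-366 \right)} - 189987 = \frac{\sqrt{31460 + 11 \left(-366\right)}}{11} - 189987 = \frac{\sqrt{31460 - 4026}}{11} - 189987 = \frac{\sqrt{27434}}{11} - 189987 = -189987 + \frac{\sqrt{27434}}{11}$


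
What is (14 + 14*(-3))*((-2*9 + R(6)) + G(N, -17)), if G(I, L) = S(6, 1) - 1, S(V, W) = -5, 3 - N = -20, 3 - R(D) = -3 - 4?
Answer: 392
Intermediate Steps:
R(D) = 10 (R(D) = 3 - (-3 - 4) = 3 - 1*(-7) = 3 + 7 = 10)
N = 23 (N = 3 - 1*(-20) = 3 + 20 = 23)
G(I, L) = -6 (G(I, L) = -5 - 1 = -6)
(14 + 14*(-3))*((-2*9 + R(6)) + G(N, -17)) = (14 + 14*(-3))*((-2*9 + 10) - 6) = (14 - 42)*((-18 + 10) - 6) = -28*(-8 - 6) = -28*(-14) = 392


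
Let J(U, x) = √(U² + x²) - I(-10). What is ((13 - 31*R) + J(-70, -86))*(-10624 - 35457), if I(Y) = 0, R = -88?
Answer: -126308021 - 92162*√3074 ≈ -1.3142e+8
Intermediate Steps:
J(U, x) = √(U² + x²) (J(U, x) = √(U² + x²) - 1*0 = √(U² + x²) + 0 = √(U² + x²))
((13 - 31*R) + J(-70, -86))*(-10624 - 35457) = ((13 - 31*(-88)) + √((-70)² + (-86)²))*(-10624 - 35457) = ((13 + 2728) + √(4900 + 7396))*(-46081) = (2741 + √12296)*(-46081) = (2741 + 2*√3074)*(-46081) = -126308021 - 92162*√3074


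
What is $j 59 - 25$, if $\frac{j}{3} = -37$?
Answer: $-6574$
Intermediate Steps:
$j = -111$ ($j = 3 \left(-37\right) = -111$)
$j 59 - 25 = \left(-111\right) 59 - 25 = -6549 - 25 = -6574$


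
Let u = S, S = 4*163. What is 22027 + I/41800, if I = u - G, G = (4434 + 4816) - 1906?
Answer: 230180477/10450 ≈ 22027.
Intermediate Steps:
S = 652
u = 652
G = 7344 (G = 9250 - 1906 = 7344)
I = -6692 (I = 652 - 1*7344 = 652 - 7344 = -6692)
22027 + I/41800 = 22027 - 6692/41800 = 22027 - 6692*1/41800 = 22027 - 1673/10450 = 230180477/10450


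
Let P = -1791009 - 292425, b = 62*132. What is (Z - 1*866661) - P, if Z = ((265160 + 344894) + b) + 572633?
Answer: 2407644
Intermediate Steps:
b = 8184
P = -2083434
Z = 1190871 (Z = ((265160 + 344894) + 8184) + 572633 = (610054 + 8184) + 572633 = 618238 + 572633 = 1190871)
(Z - 1*866661) - P = (1190871 - 1*866661) - 1*(-2083434) = (1190871 - 866661) + 2083434 = 324210 + 2083434 = 2407644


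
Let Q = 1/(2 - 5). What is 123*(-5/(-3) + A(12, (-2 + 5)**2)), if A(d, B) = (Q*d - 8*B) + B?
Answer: -8036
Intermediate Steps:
Q = -1/3 (Q = 1/(-3) = -1/3 ≈ -0.33333)
A(d, B) = -7*B - d/3 (A(d, B) = (-d/3 - 8*B) + B = (-8*B - d/3) + B = -7*B - d/3)
123*(-5/(-3) + A(12, (-2 + 5)**2)) = 123*(-5/(-3) + (-7*(-2 + 5)**2 - 1/3*12)) = 123*(-5*(-1/3) + (-7*3**2 - 4)) = 123*(5/3 + (-7*9 - 4)) = 123*(5/3 + (-63 - 4)) = 123*(5/3 - 67) = 123*(-196/3) = -8036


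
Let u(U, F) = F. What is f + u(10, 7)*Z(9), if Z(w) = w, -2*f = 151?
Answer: -25/2 ≈ -12.500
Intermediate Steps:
f = -151/2 (f = -½*151 = -151/2 ≈ -75.500)
f + u(10, 7)*Z(9) = -151/2 + 7*9 = -151/2 + 63 = -25/2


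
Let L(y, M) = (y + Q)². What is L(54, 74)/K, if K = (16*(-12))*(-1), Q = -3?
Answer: 867/64 ≈ 13.547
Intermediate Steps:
L(y, M) = (-3 + y)² (L(y, M) = (y - 3)² = (-3 + y)²)
K = 192 (K = -192*(-1) = 192)
L(54, 74)/K = (-3 + 54)²/192 = 51²*(1/192) = 2601*(1/192) = 867/64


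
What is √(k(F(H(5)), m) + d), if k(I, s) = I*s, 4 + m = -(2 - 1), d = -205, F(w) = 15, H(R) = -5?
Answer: 2*I*√70 ≈ 16.733*I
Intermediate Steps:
m = -5 (m = -4 - (2 - 1) = -4 - 1*1 = -4 - 1 = -5)
√(k(F(H(5)), m) + d) = √(15*(-5) - 205) = √(-75 - 205) = √(-280) = 2*I*√70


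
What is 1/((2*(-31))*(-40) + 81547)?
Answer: 1/84027 ≈ 1.1901e-5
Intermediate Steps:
1/((2*(-31))*(-40) + 81547) = 1/(-62*(-40) + 81547) = 1/(2480 + 81547) = 1/84027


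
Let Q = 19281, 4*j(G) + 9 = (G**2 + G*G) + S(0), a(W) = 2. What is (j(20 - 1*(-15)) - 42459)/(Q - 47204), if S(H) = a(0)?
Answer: 167393/111692 ≈ 1.4987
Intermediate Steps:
S(H) = 2
j(G) = -7/4 + G**2/2 (j(G) = -9/4 + ((G**2 + G*G) + 2)/4 = -9/4 + ((G**2 + G**2) + 2)/4 = -9/4 + (2*G**2 + 2)/4 = -9/4 + (2 + 2*G**2)/4 = -9/4 + (1/2 + G**2/2) = -7/4 + G**2/2)
(j(20 - 1*(-15)) - 42459)/(Q - 47204) = ((-7/4 + (20 - 1*(-15))**2/2) - 42459)/(19281 - 47204) = ((-7/4 + (20 + 15)**2/2) - 42459)/(-27923) = ((-7/4 + (1/2)*35**2) - 42459)*(-1/27923) = ((-7/4 + (1/2)*1225) - 42459)*(-1/27923) = ((-7/4 + 1225/2) - 42459)*(-1/27923) = (2443/4 - 42459)*(-1/27923) = -167393/4*(-1/27923) = 167393/111692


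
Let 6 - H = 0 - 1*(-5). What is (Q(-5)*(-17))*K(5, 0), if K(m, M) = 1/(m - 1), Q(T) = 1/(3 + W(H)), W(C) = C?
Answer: -17/16 ≈ -1.0625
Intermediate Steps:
H = 1 (H = 6 - (0 - 1*(-5)) = 6 - (0 + 5) = 6 - 1*5 = 6 - 5 = 1)
Q(T) = 1/4 (Q(T) = 1/(3 + 1) = 1/4)
K(m, M) = 1/(-1 + m)
(Q(-5)*(-17))*K(5, 0) = ((1/4)*(-17))/(-1 + 5) = -17/4/4 = -17/4*1/4 = -17/16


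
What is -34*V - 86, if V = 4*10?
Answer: -1446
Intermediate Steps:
V = 40
-34*V - 86 = -34*40 - 86 = -1360 - 86 = -1446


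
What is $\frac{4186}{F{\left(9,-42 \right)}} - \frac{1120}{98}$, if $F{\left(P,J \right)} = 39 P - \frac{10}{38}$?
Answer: $\frac{241}{476} \approx 0.5063$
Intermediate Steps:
$F{\left(P,J \right)} = - \frac{5}{19} + 39 P$ ($F{\left(P,J \right)} = 39 P - \frac{5}{19} = - \frac{5}{19} + 39 P$)
$\frac{4186}{F{\left(9,-42 \right)}} - \frac{1120}{98} = \frac{4186}{- \frac{5}{19} + 39 \cdot 9} - \frac{1120}{98} = \frac{4186}{- \frac{5}{19} + 351} - \frac{80}{7} = \frac{4186}{\frac{6664}{19}} - \frac{80}{7} = 4186 \cdot \frac{19}{6664} - \frac{80}{7} = \frac{5681}{476} - \frac{80}{7} = \frac{241}{476}$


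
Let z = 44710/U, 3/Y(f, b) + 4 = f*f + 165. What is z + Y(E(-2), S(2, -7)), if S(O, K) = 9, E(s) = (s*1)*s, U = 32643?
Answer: 2670533/1925937 ≈ 1.3866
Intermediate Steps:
E(s) = s**2 (E(s) = s*s = s**2)
Y(f, b) = 3/(161 + f**2) (Y(f, b) = 3/(-4 + (f*f + 165)) = 3/(-4 + (f**2 + 165)) = 3/(-4 + (165 + f**2)) = 3/(161 + f**2))
z = 44710/32643 ≈ 1.3697
z + Y(E(-2), S(2, -7)) = 44710/32643 + 3/(161 + ((-2)**2)**2) = 44710/32643 + 3/(161 + 4**2) = 44710/32643 + 3/(161 + 16) = 44710/32643 + 3/177 = 44710/32643 + 3*(1/177) = 44710/32643 + 1/59 = 2670533/1925937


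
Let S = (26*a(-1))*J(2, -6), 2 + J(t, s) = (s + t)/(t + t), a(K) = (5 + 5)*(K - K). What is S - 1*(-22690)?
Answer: 22690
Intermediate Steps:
a(K) = 0 (a(K) = 10*0 = 0)
J(t, s) = -2 + (s + t)/(2*t) (J(t, s) = -2 + (s + t)/(t + t) = -2 + (s + t)/((2*t)) = -2 + (s + t)*(1/(2*t)) = -2 + (s + t)/(2*t))
S = 0 (S = (26*0)*((½)*(-6 - 3*2)/2) = 0*((½)*(½)*(-6 - 6)) = 0*((½)*(½)*(-12)) = 0*(-3) = 0)
S - 1*(-22690) = 0 - 1*(-22690) = 0 + 22690 = 22690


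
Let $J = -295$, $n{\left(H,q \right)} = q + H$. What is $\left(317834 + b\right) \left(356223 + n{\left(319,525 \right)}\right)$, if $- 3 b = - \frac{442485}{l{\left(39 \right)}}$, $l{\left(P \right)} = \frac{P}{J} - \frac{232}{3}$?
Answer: $\frac{7733790016526021}{68557} \approx 1.1281 \cdot 10^{11}$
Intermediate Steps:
$n{\left(H,q \right)} = H + q$
$l{\left(P \right)} = - \frac{232}{3} - \frac{P}{295}$ ($l{\left(P \right)} = \frac{P}{-295} - \frac{232}{3} = P \left(- \frac{1}{295}\right) - \frac{232}{3} = - \frac{P}{295} - \frac{232}{3} = - \frac{232}{3} - \frac{P}{295}$)
$b = - \frac{130533075}{68557}$ ($b = - \frac{\left(-442485\right) \frac{1}{- \frac{232}{3} - \frac{39}{295}}}{3} = - \frac{\left(-442485\right) \frac{1}{- \frac{68557}{885}}}{3} = - \frac{\left(-442485\right) \left(- \frac{885}{68557}\right)}{3} = \left(- \frac{1}{3}\right) \frac{391599225}{68557} = - \frac{130533075}{68557} \approx -1904.0$)
$\left(317834 + b\right) \left(356223 + n{\left(319,525 \right)}\right) = \left(317834 - \frac{130533075}{68557}\right) \left(356223 + \left(319 + 525\right)\right) = \frac{21659212463 \left(356223 + 844\right)}{68557} = \frac{21659212463}{68557} \cdot 357067 = \frac{7733790016526021}{68557}$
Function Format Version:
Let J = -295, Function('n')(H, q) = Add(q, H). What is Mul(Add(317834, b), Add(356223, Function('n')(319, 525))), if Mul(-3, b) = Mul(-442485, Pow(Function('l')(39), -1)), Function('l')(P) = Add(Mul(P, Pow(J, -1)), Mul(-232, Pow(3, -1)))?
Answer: Rational(7733790016526021, 68557) ≈ 1.1281e+11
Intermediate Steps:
Function('n')(H, q) = Add(H, q)
Function('l')(P) = Add(Rational(-232, 3), Mul(Rational(-1, 295), P)) (Function('l')(P) = Add(Mul(P, Pow(-295, -1)), Mul(-232, Pow(3, -1))) = Add(Mul(P, Rational(-1, 295)), Mul(-232, Rational(1, 3))) = Add(Mul(Rational(-1, 295), P), Rational(-232, 3)) = Add(Rational(-232, 3), Mul(Rational(-1, 295), P)))
b = Rational(-130533075, 68557) (b = Mul(Rational(-1, 3), Mul(-442485, Pow(Add(Rational(-232, 3), Mul(Rational(-1, 295), 39)), -1))) = Mul(Rational(-1, 3), Mul(-442485, Pow(Add(Rational(-232, 3), Rational(-39, 295)), -1))) = Mul(Rational(-1, 3), Mul(-442485, Pow(Rational(-68557, 885), -1))) = Mul(Rational(-1, 3), Mul(-442485, Rational(-885, 68557))) = Mul(Rational(-1, 3), Rational(391599225, 68557)) = Rational(-130533075, 68557) ≈ -1904.0)
Mul(Add(317834, b), Add(356223, Function('n')(319, 525))) = Mul(Add(317834, Rational(-130533075, 68557)), Add(356223, Add(319, 525))) = Mul(Rational(21659212463, 68557), Add(356223, 844)) = Mul(Rational(21659212463, 68557), 357067) = Rational(7733790016526021, 68557)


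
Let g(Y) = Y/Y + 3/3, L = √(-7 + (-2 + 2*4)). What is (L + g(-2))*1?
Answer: 2 + I ≈ 2.0 + 1.0*I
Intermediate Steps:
L = I (L = √(-7 + (-2 + 8)) = √(-7 + 6) = √(-1) = I ≈ 1.0*I)
g(Y) = 2 (g(Y) = 1 + 3*(⅓) = 1 + 1 = 2)
(L + g(-2))*1 = (I + 2)*1 = (2 + I)*1 = 2 + I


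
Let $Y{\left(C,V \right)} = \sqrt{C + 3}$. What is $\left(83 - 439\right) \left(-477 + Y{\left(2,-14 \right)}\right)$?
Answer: $169812 - 356 \sqrt{5} \approx 1.6902 \cdot 10^{5}$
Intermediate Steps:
$Y{\left(C,V \right)} = \sqrt{3 + C}$
$\left(83 - 439\right) \left(-477 + Y{\left(2,-14 \right)}\right) = \left(83 - 439\right) \left(-477 + \sqrt{3 + 2}\right) = - 356 \left(-477 + \sqrt{5}\right) = 169812 - 356 \sqrt{5}$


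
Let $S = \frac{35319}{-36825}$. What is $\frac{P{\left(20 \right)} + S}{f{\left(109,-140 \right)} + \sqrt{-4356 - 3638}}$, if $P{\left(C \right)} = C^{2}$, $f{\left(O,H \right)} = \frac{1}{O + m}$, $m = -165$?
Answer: $- \frac{274300712}{307724245875} - \frac{15360839872 i \sqrt{7994}}{307724245875} \approx -0.00089138 - 4.4631 i$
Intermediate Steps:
$S = - \frac{11773}{12275}$ ($S = 35319 \left(- \frac{1}{36825}\right) = - \frac{11773}{12275} \approx -0.9591$)
$f{\left(O,H \right)} = \frac{1}{-165 + O}$ ($f{\left(O,H \right)} = \frac{1}{O - 165} = \frac{1}{-165 + O}$)
$\frac{P{\left(20 \right)} + S}{f{\left(109,-140 \right)} + \sqrt{-4356 - 3638}} = \frac{20^{2} - \frac{11773}{12275}}{\frac{1}{-165 + 109} + \sqrt{-4356 - 3638}} = \frac{400 - \frac{11773}{12275}}{\frac{1}{-56} + \sqrt{-7994}} = \frac{4898227}{12275 \left(- \frac{1}{56} + i \sqrt{7994}\right)}$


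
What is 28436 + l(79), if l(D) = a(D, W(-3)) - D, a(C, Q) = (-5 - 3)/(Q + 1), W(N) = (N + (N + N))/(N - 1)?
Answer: 368609/13 ≈ 28355.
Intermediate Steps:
W(N) = 3*N/(-1 + N) (W(N) = (N + 2*N)/(-1 + N) = (3*N)/(-1 + N) = 3*N/(-1 + N))
a(C, Q) = -8/(1 + Q)
l(D) = -32/13 - D (l(D) = -8/(1 + 3*(-3)/(-1 - 3)) - D = -8/(1 + 3*(-3)/(-4)) - D = -8/(1 + 3*(-3)*(-¼)) - D = -8/(1 + 9/4) - D = -8/13/4 - D = -8*4/13 - D = -32/13 - D)
28436 + l(79) = 28436 + (-32/13 - 1*79) = 28436 + (-32/13 - 79) = 28436 - 1059/13 = 368609/13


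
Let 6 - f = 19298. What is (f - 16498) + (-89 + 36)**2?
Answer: -32981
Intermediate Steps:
f = -19292 (f = 6 - 1*19298 = 6 - 19298 = -19292)
(f - 16498) + (-89 + 36)**2 = (-19292 - 16498) + (-89 + 36)**2 = -35790 + (-53)**2 = -35790 + 2809 = -32981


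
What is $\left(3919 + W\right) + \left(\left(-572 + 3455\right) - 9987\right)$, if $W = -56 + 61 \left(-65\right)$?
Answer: $-7206$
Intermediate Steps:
$W = -4021$ ($W = -56 - 3965 = -4021$)
$\left(3919 + W\right) + \left(\left(-572 + 3455\right) - 9987\right) = \left(3919 - 4021\right) + \left(\left(-572 + 3455\right) - 9987\right) = -102 + \left(2883 - 9987\right) = -102 - 7104 = -7206$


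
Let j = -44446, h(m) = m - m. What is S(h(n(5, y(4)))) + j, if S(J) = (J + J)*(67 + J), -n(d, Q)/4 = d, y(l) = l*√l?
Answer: -44446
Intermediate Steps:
y(l) = l^(3/2)
n(d, Q) = -4*d
h(m) = 0
S(J) = 2*J*(67 + J) (S(J) = (2*J)*(67 + J) = 2*J*(67 + J))
S(h(n(5, y(4)))) + j = 2*0*(67 + 0) - 44446 = 2*0*67 - 44446 = 0 - 44446 = -44446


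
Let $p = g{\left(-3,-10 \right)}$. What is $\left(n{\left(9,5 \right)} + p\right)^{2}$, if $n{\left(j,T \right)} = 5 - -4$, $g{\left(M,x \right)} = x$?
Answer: $1$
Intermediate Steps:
$n{\left(j,T \right)} = 9$ ($n{\left(j,T \right)} = 5 + 4 = 9$)
$p = -10$
$\left(n{\left(9,5 \right)} + p\right)^{2} = \left(9 - 10\right)^{2} = \left(-1\right)^{2} = 1$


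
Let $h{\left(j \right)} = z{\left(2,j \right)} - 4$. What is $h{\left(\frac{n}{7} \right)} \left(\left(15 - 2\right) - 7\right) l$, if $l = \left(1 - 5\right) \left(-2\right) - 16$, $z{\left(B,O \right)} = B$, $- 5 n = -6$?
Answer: $96$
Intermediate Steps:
$n = \frac{6}{5}$ ($n = \left(- \frac{1}{5}\right) \left(-6\right) = \frac{6}{5} \approx 1.2$)
$h{\left(j \right)} = -2$ ($h{\left(j \right)} = 2 - 4 = -2$)
$l = -8$ ($l = \left(-4\right) \left(-2\right) - 16 = 8 - 16 = -8$)
$h{\left(\frac{n}{7} \right)} \left(\left(15 - 2\right) - 7\right) l = - 2 \left(\left(15 - 2\right) - 7\right) \left(-8\right) = - 2 \left(13 - 7\right) \left(-8\right) = \left(-2\right) 6 \left(-8\right) = \left(-12\right) \left(-8\right) = 96$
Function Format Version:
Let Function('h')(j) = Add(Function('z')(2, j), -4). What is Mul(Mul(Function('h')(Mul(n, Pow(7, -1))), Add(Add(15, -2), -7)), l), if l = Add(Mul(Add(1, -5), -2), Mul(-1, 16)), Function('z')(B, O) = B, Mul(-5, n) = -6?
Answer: 96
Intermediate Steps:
n = Rational(6, 5) (n = Mul(Rational(-1, 5), -6) = Rational(6, 5) ≈ 1.2000)
Function('h')(j) = -2 (Function('h')(j) = Add(2, -4) = -2)
l = -8 (l = Add(Mul(-4, -2), -16) = Add(8, -16) = -8)
Mul(Mul(Function('h')(Mul(n, Pow(7, -1))), Add(Add(15, -2), -7)), l) = Mul(Mul(-2, Add(Add(15, -2), -7)), -8) = Mul(Mul(-2, Add(13, -7)), -8) = Mul(Mul(-2, 6), -8) = Mul(-12, -8) = 96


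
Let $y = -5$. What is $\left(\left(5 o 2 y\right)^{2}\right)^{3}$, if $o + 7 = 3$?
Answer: $64000000000000$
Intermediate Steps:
$o = -4$ ($o = -7 + 3 = -4$)
$\left(\left(5 o 2 y\right)^{2}\right)^{3} = \left(\left(5 \left(-4\right) 2 \left(-5\right)\right)^{2}\right)^{3} = \left(\left(\left(-20\right) 2 \left(-5\right)\right)^{2}\right)^{3} = \left(\left(\left(-40\right) \left(-5\right)\right)^{2}\right)^{3} = \left(200^{2}\right)^{3} = 40000^{3} = 64000000000000$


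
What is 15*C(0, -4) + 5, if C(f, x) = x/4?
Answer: -10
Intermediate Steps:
C(f, x) = x/4 (C(f, x) = x*(1/4) = x/4)
15*C(0, -4) + 5 = 15*((1/4)*(-4)) + 5 = 15*(-1) + 5 = -15 + 5 = -10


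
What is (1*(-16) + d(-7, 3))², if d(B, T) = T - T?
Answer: 256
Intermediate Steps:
d(B, T) = 0
(1*(-16) + d(-7, 3))² = (1*(-16) + 0)² = (-16 + 0)² = (-16)² = 256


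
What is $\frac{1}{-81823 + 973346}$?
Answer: $\frac{1}{891523} \approx 1.1217 \cdot 10^{-6}$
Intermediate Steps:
$\frac{1}{-81823 + 973346} = \frac{1}{891523}$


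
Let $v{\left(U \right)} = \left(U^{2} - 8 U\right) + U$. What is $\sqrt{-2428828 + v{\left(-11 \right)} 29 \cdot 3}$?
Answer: $i \sqrt{2411602} \approx 1552.9 i$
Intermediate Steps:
$v{\left(U \right)} = U^{2} - 7 U$
$\sqrt{-2428828 + v{\left(-11 \right)} 29 \cdot 3} = \sqrt{-2428828 + - 11 \left(-7 - 11\right) 29 \cdot 3} = \sqrt{-2428828 + \left(-11\right) \left(-18\right) 29 \cdot 3} = \sqrt{-2428828 + 198 \cdot 29 \cdot 3} = \sqrt{-2428828 + 5742 \cdot 3} = \sqrt{-2428828 + 17226} = \sqrt{-2411602} = i \sqrt{2411602}$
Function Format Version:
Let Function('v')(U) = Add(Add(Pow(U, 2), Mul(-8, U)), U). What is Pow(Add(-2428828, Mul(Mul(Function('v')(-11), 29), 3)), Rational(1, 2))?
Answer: Mul(I, Pow(2411602, Rational(1, 2))) ≈ Mul(1552.9, I)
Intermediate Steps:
Function('v')(U) = Add(Pow(U, 2), Mul(-7, U))
Pow(Add(-2428828, Mul(Mul(Function('v')(-11), 29), 3)), Rational(1, 2)) = Pow(Add(-2428828, Mul(Mul(Mul(-11, Add(-7, -11)), 29), 3)), Rational(1, 2)) = Pow(Add(-2428828, Mul(Mul(Mul(-11, -18), 29), 3)), Rational(1, 2)) = Pow(Add(-2428828, Mul(Mul(198, 29), 3)), Rational(1, 2)) = Pow(Add(-2428828, Mul(5742, 3)), Rational(1, 2)) = Pow(Add(-2428828, 17226), Rational(1, 2)) = Pow(-2411602, Rational(1, 2)) = Mul(I, Pow(2411602, Rational(1, 2)))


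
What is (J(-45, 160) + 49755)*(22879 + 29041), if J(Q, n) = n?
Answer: 2591586800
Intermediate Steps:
(J(-45, 160) + 49755)*(22879 + 29041) = (160 + 49755)*(22879 + 29041) = 49915*51920 = 2591586800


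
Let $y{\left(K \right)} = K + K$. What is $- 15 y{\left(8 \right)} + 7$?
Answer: $-233$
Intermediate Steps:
$y{\left(K \right)} = 2 K$
$- 15 y{\left(8 \right)} + 7 = - 15 \cdot 2 \cdot 8 + 7 = \left(-15\right) 16 + 7 = -240 + 7 = -233$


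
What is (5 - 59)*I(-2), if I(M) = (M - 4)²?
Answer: -1944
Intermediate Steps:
I(M) = (-4 + M)²
(5 - 59)*I(-2) = (5 - 59)*(-4 - 2)² = -54*(-6)² = -54*36 = -1944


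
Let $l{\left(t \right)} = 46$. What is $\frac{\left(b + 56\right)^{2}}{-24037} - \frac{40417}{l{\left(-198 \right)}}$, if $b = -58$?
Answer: $- \frac{971503613}{1105702} \approx -878.63$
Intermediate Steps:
$\frac{\left(b + 56\right)^{2}}{-24037} - \frac{40417}{l{\left(-198 \right)}} = \frac{\left(-58 + 56\right)^{2}}{-24037} - \frac{40417}{46} = \left(-2\right)^{2} \left(- \frac{1}{24037}\right) - \frac{40417}{46} = 4 \left(- \frac{1}{24037}\right) - \frac{40417}{46} = - \frac{4}{24037} - \frac{40417}{46} = - \frac{971503613}{1105702}$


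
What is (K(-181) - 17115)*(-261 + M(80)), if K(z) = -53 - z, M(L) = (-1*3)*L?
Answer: 8510487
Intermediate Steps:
M(L) = -3*L
(K(-181) - 17115)*(-261 + M(80)) = ((-53 - 1*(-181)) - 17115)*(-261 - 3*80) = ((-53 + 181) - 17115)*(-261 - 240) = (128 - 17115)*(-501) = -16987*(-501) = 8510487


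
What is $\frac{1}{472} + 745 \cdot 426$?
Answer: $\frac{149798641}{472} \approx 3.1737 \cdot 10^{5}$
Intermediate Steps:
$\frac{1}{472} + 745 \cdot 426 = \frac{1}{472} + 317370 = \frac{149798641}{472}$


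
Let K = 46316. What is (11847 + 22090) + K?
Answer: 80253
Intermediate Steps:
(11847 + 22090) + K = (11847 + 22090) + 46316 = 33937 + 46316 = 80253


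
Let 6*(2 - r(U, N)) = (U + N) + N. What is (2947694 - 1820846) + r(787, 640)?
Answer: 2253011/2 ≈ 1.1265e+6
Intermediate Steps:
r(U, N) = 2 - N/3 - U/6 (r(U, N) = 2 - ((U + N) + N)/6 = 2 - ((N + U) + N)/6 = 2 - (U + 2*N)/6 = 2 + (-N/3 - U/6) = 2 - N/3 - U/6)
(2947694 - 1820846) + r(787, 640) = (2947694 - 1820846) + (2 - 1/3*640 - 1/6*787) = 1126848 + (2 - 640/3 - 787/6) = 1126848 - 685/2 = 2253011/2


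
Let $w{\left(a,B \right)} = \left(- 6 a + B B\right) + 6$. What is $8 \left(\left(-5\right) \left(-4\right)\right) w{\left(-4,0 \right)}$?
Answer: $4800$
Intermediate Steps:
$w{\left(a,B \right)} = 6 + B^{2} - 6 a$ ($w{\left(a,B \right)} = \left(- 6 a + B^{2}\right) + 6 = \left(B^{2} - 6 a\right) + 6 = 6 + B^{2} - 6 a$)
$8 \left(\left(-5\right) \left(-4\right)\right) w{\left(-4,0 \right)} = 8 \left(\left(-5\right) \left(-4\right)\right) \left(6 + 0^{2} - -24\right) = 8 \cdot 20 \left(6 + 0 + 24\right) = 160 \cdot 30 = 4800$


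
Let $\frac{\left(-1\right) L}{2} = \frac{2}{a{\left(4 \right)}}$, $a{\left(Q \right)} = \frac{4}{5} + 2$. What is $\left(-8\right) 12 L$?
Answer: $\frac{960}{7} \approx 137.14$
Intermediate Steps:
$a{\left(Q \right)} = \frac{14}{5}$ ($a{\left(Q \right)} = 4 \cdot \frac{1}{5} + 2 = \frac{4}{5} + 2 = \frac{14}{5}$)
$L = - \frac{10}{7}$ ($L = - 2 \frac{2}{\frac{14}{5}} = - 2 \cdot 2 \cdot \frac{5}{14} = \left(-2\right) \frac{5}{7} = - \frac{10}{7} \approx -1.4286$)
$\left(-8\right) 12 L = \left(-8\right) 12 \left(- \frac{10}{7}\right) = \left(-96\right) \left(- \frac{10}{7}\right) = \frac{960}{7}$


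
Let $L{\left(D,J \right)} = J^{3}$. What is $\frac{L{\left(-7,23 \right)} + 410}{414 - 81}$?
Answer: $\frac{12577}{333} \approx 37.769$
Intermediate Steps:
$\frac{L{\left(-7,23 \right)} + 410}{414 - 81} = \frac{23^{3} + 410}{414 - 81} = \frac{12167 + 410}{333} = 12577 \cdot \frac{1}{333} = \frac{12577}{333}$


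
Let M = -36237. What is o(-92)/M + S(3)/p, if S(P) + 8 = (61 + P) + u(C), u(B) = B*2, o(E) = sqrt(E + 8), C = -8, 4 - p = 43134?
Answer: -4/4313 - 2*I*sqrt(21)/36237 ≈ -0.00092743 - 0.00025292*I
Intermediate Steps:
p = -43130 (p = 4 - 1*43134 = 4 - 43134 = -43130)
o(E) = sqrt(8 + E)
u(B) = 2*B
S(P) = 37 + P (S(P) = -8 + ((61 + P) + 2*(-8)) = -8 + ((61 + P) - 16) = -8 + (45 + P) = 37 + P)
o(-92)/M + S(3)/p = sqrt(8 - 92)/(-36237) + (37 + 3)/(-43130) = sqrt(-84)*(-1/36237) + 40*(-1/43130) = (2*I*sqrt(21))*(-1/36237) - 4/4313 = -2*I*sqrt(21)/36237 - 4/4313 = -4/4313 - 2*I*sqrt(21)/36237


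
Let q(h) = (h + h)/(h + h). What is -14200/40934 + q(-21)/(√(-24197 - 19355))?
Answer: -7100/20467 - I*√2722/10888 ≈ -0.3469 - 0.0047918*I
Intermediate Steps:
q(h) = 1 (q(h) = (2*h)/((2*h)) = (2*h)*(1/(2*h)) = 1)
-14200/40934 + q(-21)/(√(-24197 - 19355)) = -14200/40934 + 1/√(-24197 - 19355) = -14200*1/40934 + 1/√(-43552) = -7100/20467 + 1/(4*I*√2722) = -7100/20467 + 1*(-I*√2722/10888) = -7100/20467 - I*√2722/10888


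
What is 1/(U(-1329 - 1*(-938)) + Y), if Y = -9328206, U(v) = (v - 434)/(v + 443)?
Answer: -52/485067537 ≈ -1.0720e-7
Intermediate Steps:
U(v) = (-434 + v)/(443 + v)
1/(U(-1329 - 1*(-938)) + Y) = 1/((-434 + (-1329 - 1*(-938)))/(443 + (-1329 - 1*(-938))) - 9328206) = 1/((-434 + (-1329 + 938))/(443 + (-1329 + 938)) - 9328206) = 1/((-434 - 391)/(443 - 391) - 9328206) = 1/(-825/52 - 9328206) = 1/(-485067537/52) = -52/485067537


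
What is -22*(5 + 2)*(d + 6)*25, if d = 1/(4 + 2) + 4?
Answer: -117425/3 ≈ -39142.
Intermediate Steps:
d = 25/6 (d = 1/6 + 4 = ⅙ + 4 = 25/6 ≈ 4.1667)
-22*(5 + 2)*(d + 6)*25 = -22*(5 + 2)*(25/6 + 6)*25 = -154*61/6*25 = -22*427/6*25 = -4697/3*25 = -117425/3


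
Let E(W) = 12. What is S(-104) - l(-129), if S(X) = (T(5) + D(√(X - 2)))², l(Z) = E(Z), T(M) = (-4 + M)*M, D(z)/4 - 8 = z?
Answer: -339 + 296*I*√106 ≈ -339.0 + 3047.5*I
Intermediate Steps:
D(z) = 32 + 4*z
T(M) = M*(-4 + M)
l(Z) = 12
S(X) = (37 + 4*√(-2 + X))² (S(X) = (5*(-4 + 5) + (32 + 4*√(X - 2)))² = (5*1 + (32 + 4*√(-2 + X)))² = (5 + (32 + 4*√(-2 + X)))² = (37 + 4*√(-2 + X))²)
S(-104) - l(-129) = (37 + 4*√(-2 - 104))² - 1*12 = (37 + 4*√(-106))² - 12 = (37 + 4*(I*√106))² - 12 = (37 + 4*I*√106)² - 12 = -12 + (37 + 4*I*√106)²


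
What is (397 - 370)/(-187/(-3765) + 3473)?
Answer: 101655/13076032 ≈ 0.0077741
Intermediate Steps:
(397 - 370)/(-187/(-3765) + 3473) = 27/(-187*(-1/3765) + 3473) = 27/(187/3765 + 3473) = 27/(13076032/3765) = 27*(3765/13076032) = 101655/13076032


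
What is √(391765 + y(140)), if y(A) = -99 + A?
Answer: 3*√43534 ≈ 625.94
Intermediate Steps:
√(391765 + y(140)) = √(391765 + (-99 + 140)) = √(391765 + 41) = √391806 = 3*√43534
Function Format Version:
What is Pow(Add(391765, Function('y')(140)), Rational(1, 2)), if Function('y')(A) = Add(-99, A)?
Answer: Mul(3, Pow(43534, Rational(1, 2))) ≈ 625.94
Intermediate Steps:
Pow(Add(391765, Function('y')(140)), Rational(1, 2)) = Pow(Add(391765, Add(-99, 140)), Rational(1, 2)) = Pow(Add(391765, 41), Rational(1, 2)) = Pow(391806, Rational(1, 2)) = Mul(3, Pow(43534, Rational(1, 2)))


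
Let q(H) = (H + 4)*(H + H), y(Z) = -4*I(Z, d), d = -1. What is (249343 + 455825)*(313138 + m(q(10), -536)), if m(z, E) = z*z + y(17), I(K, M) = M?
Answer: 276102889056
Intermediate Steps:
y(Z) = 4 (y(Z) = -4*(-1) = 4)
q(H) = 2*H*(4 + H) (q(H) = (4 + H)*(2*H) = 2*H*(4 + H))
m(z, E) = 4 + z² (m(z, E) = z*z + 4 = z² + 4 = 4 + z²)
(249343 + 455825)*(313138 + m(q(10), -536)) = (249343 + 455825)*(313138 + (4 + (2*10*(4 + 10))²)) = 705168*(313138 + (4 + (2*10*14)²)) = 705168*(313138 + (4 + 280²)) = 705168*(313138 + (4 + 78400)) = 705168*(313138 + 78404) = 705168*391542 = 276102889056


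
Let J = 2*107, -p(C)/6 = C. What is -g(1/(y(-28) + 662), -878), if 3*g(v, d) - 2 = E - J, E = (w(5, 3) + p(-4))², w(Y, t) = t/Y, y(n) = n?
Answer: -9829/75 ≈ -131.05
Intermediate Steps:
p(C) = -6*C
J = 214
E = 15129/25 (E = (3/5 - 6*(-4))² = (3*(⅕) + 24)² = (⅗ + 24)² = (123/5)² = 15129/25 ≈ 605.16)
g(v, d) = 9829/75 (g(v, d) = ⅔ + (15129/25 - 1*214)/3 = ⅔ + (15129/25 - 214)/3 = ⅔ + (⅓)*(9779/25) = ⅔ + 9779/75 = 9829/75)
-g(1/(y(-28) + 662), -878) = -1*9829/75 = -9829/75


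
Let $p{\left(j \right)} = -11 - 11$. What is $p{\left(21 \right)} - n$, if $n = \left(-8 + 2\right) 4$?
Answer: $2$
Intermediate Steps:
$p{\left(j \right)} = -22$
$n = -24$ ($n = \left(-6\right) 4 = -24$)
$p{\left(21 \right)} - n = -22 - -24 = -22 + 24 = 2$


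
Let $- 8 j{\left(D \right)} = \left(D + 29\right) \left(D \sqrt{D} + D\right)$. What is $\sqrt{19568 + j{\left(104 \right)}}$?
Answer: $\sqrt{17839 - 3458 \sqrt{26}} \approx 14.373$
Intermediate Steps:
$j{\left(D \right)} = - \frac{\left(29 + D\right) \left(D + D^{\frac{3}{2}}\right)}{8}$ ($j{\left(D \right)} = - \frac{\left(D + 29\right) \left(D \sqrt{D} + D\right)}{8} = - \frac{\left(29 + D\right) \left(D^{\frac{3}{2}} + D\right)}{8} = - \frac{\left(29 + D\right) \left(D + D^{\frac{3}{2}}\right)}{8}$)
$\sqrt{19568 + j{\left(104 \right)}} = \sqrt{19568 - \left(377 + 1352 + 754 \sqrt{26} + 2704 \sqrt{26}\right)} = \sqrt{19568 - \left(1729 + \frac{1}{8} \cdot 21632 \sqrt{26} + \frac{29}{8} \cdot 208 \sqrt{26}\right)} = \sqrt{19568 - \left(1729 + 3458 \sqrt{26}\right)} = \sqrt{17839 - 3458 \sqrt{26}}$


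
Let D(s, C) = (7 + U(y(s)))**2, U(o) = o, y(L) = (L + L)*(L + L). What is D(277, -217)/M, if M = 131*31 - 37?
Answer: 94201727929/4024 ≈ 2.3410e+7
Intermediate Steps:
y(L) = 4*L**2 (y(L) = (2*L)*(2*L) = 4*L**2)
M = 4024 (M = 4061 - 37 = 4024)
D(s, C) = (7 + 4*s**2)**2
D(277, -217)/M = (7 + 4*277**2)**2/4024 = (7 + 4*76729)**2*(1/4024) = (7 + 306916)**2*(1/4024) = 306923**2*(1/4024) = 94201727929*(1/4024) = 94201727929/4024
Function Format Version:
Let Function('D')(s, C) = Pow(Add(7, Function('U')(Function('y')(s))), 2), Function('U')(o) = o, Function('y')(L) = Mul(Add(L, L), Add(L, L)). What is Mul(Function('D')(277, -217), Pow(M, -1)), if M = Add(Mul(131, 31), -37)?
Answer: Rational(94201727929, 4024) ≈ 2.3410e+7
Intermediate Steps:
Function('y')(L) = Mul(4, Pow(L, 2)) (Function('y')(L) = Mul(Mul(2, L), Mul(2, L)) = Mul(4, Pow(L, 2)))
M = 4024 (M = Add(4061, -37) = 4024)
Function('D')(s, C) = Pow(Add(7, Mul(4, Pow(s, 2))), 2)
Mul(Function('D')(277, -217), Pow(M, -1)) = Mul(Pow(Add(7, Mul(4, Pow(277, 2))), 2), Pow(4024, -1)) = Mul(Pow(Add(7, Mul(4, 76729)), 2), Rational(1, 4024)) = Mul(Pow(Add(7, 306916), 2), Rational(1, 4024)) = Mul(Pow(306923, 2), Rational(1, 4024)) = Mul(94201727929, Rational(1, 4024)) = Rational(94201727929, 4024)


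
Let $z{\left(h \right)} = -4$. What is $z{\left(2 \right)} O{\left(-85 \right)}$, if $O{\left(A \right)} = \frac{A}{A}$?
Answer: $-4$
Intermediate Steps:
$O{\left(A \right)} = 1$
$z{\left(2 \right)} O{\left(-85 \right)} = \left(-4\right) 1 = -4$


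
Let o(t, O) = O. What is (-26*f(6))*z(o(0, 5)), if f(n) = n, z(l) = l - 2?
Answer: -468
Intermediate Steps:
z(l) = -2 + l
(-26*f(6))*z(o(0, 5)) = (-26*6)*(-2 + 5) = -156*3 = -468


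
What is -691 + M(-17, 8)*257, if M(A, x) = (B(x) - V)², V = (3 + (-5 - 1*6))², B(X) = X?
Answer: 805261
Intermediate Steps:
V = 64 (V = (3 + (-5 - 6))² = (3 - 11)² = (-8)² = 64)
M(A, x) = (-64 + x)² (M(A, x) = (x - 1*64)² = (x - 64)² = (-64 + x)²)
-691 + M(-17, 8)*257 = -691 + (-64 + 8)²*257 = -691 + (-56)²*257 = -691 + 3136*257 = -691 + 805952 = 805261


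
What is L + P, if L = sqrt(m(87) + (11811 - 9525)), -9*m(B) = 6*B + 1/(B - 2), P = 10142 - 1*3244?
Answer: 6898 + sqrt(144875615)/255 ≈ 6945.2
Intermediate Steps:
P = 6898 (P = 10142 - 3244 = 6898)
m(B) = -2*B/3 - 1/(9*(-2 + B)) (m(B) = -(6*B + 1/(B - 2))/9 = -(6*B + 1/(-2 + B))/9 = -(1/(-2 + B) + 6*B)/9 = -2*B/3 - 1/(9*(-2 + B)))
L = sqrt(144875615)/255 (L = sqrt((-1 - 6*87**2 + 12*87)/(9*(-2 + 87)) + (11811 - 9525)) = sqrt((1/9)*(-1 - 6*7569 + 1044)/85 + 2286) = sqrt((1/9)*(1/85)*(-1 - 45414 + 1044) + 2286) = sqrt((1/9)*(1/85)*(-44371) + 2286) = sqrt(-44371/765 + 2286) = sqrt(1704419/765) = sqrt(144875615)/255 ≈ 47.202)
L + P = sqrt(144875615)/255 + 6898 = 6898 + sqrt(144875615)/255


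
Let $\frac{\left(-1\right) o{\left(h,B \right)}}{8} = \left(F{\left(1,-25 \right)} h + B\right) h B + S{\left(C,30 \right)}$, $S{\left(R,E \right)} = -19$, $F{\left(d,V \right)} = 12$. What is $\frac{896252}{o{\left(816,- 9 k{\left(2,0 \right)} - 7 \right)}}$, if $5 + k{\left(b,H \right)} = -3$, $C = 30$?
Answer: $- \frac{224063}{1045630522} \approx -0.00021428$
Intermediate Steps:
$k{\left(b,H \right)} = -8$ ($k{\left(b,H \right)} = -5 - 3 = -8$)
$o{\left(h,B \right)} = 152 - 8 B h \left(B + 12 h\right)$ ($o{\left(h,B \right)} = - 8 \left(\left(12 h + B\right) h B - 19\right) = - 8 \left(\left(B + 12 h\right) h B - 19\right) = - 8 \left(h \left(B + 12 h\right) B - 19\right) = - 8 \left(B h \left(B + 12 h\right) - 19\right) = - 8 \left(-19 + B h \left(B + 12 h\right)\right) = 152 - 8 B h \left(B + 12 h\right)$)
$\frac{896252}{o{\left(816,- 9 k{\left(2,0 \right)} - 7 \right)}} = \frac{896252}{152 - 96 \left(\left(-9\right) \left(-8\right) - 7\right) 816^{2} - 6528 \left(\left(-9\right) \left(-8\right) - 7\right)^{2}} = \frac{896252}{152 - 96 \left(72 - 7\right) 665856 - 6528 \left(72 - 7\right)^{2}} = \frac{896252}{152 - 6240 \cdot 665856 - 6528 \cdot 65^{2}} = \frac{896252}{152 - 4154941440 - 6528 \cdot 4225} = \frac{896252}{152 - 4154941440 - 27580800} = \frac{896252}{-4182522088} = 896252 \left(- \frac{1}{4182522088}\right) = - \frac{224063}{1045630522}$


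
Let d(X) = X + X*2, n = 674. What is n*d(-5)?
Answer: -10110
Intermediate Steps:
d(X) = 3*X (d(X) = X + 2*X = 3*X)
n*d(-5) = 674*(3*(-5)) = 674*(-15) = -10110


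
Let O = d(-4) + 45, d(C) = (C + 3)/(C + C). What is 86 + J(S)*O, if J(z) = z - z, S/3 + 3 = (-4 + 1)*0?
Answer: 86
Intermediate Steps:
S = -9 (S = -9 + 3*((-4 + 1)*0) = -9 + 3*(-3*0) = -9 + 3*0 = -9 + 0 = -9)
d(C) = (3 + C)/(2*C) (d(C) = (3 + C)/((2*C)) = (3 + C)*(1/(2*C)) = (3 + C)/(2*C))
J(z) = 0
O = 361/8 (O = (½)*(3 - 4)/(-4) + 45 = (½)*(-¼)*(-1) + 45 = ⅛ + 45 = 361/8 ≈ 45.125)
86 + J(S)*O = 86 + 0*(361/8) = 86 + 0 = 86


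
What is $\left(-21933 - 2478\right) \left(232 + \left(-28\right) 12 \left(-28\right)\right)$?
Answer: $-235322040$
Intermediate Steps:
$\left(-21933 - 2478\right) \left(232 + \left(-28\right) 12 \left(-28\right)\right) = - 24411 \left(232 - -9408\right) = - 24411 \left(232 + 9408\right) = \left(-24411\right) 9640 = -235322040$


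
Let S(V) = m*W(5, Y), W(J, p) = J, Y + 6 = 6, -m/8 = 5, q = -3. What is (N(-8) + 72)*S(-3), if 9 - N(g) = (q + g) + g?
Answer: -20000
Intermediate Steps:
m = -40 (m = -8*5 = -40)
Y = 0 (Y = -6 + 6 = 0)
S(V) = -200 (S(V) = -40*5 = -200)
N(g) = 12 - 2*g (N(g) = 9 - ((-3 + g) + g) = 9 - (-3 + 2*g) = 9 + (3 - 2*g) = 12 - 2*g)
(N(-8) + 72)*S(-3) = ((12 - 2*(-8)) + 72)*(-200) = ((12 + 16) + 72)*(-200) = (28 + 72)*(-200) = 100*(-200) = -20000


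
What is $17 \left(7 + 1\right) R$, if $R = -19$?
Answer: $-2584$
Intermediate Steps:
$17 \left(7 + 1\right) R = 17 \left(7 + 1\right) \left(-19\right) = 17 \cdot 8 \left(-19\right) = 136 \left(-19\right) = -2584$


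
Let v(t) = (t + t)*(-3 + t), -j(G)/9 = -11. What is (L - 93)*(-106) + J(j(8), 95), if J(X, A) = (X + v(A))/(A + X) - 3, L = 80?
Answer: 284329/194 ≈ 1465.6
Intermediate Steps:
j(G) = 99 (j(G) = -9*(-11) = 99)
v(t) = 2*t*(-3 + t) (v(t) = (2*t)*(-3 + t) = 2*t*(-3 + t))
J(X, A) = -3 + (X + 2*A*(-3 + A))/(A + X) (J(X, A) = (X + 2*A*(-3 + A))/(A + X) - 3 = -3 + (X + 2*A*(-3 + A))/(A + X))
(L - 93)*(-106) + J(j(8), 95) = (80 - 93)*(-106) + (-9*95 - 2*99 + 2*95²)/(95 + 99) = -13*(-106) + (-855 - 198 + 2*9025)/194 = 1378 + (-855 - 198 + 18050)/194 = 1378 + (1/194)*16997 = 1378 + 16997/194 = 284329/194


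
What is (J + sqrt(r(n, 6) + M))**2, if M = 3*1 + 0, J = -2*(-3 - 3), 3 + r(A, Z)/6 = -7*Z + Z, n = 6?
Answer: (12 + I*sqrt(231))**2 ≈ -87.0 + 364.77*I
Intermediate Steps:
r(A, Z) = -18 - 36*Z (r(A, Z) = -18 + 6*(-7*Z + Z) = -18 + 6*(-6*Z) = -18 - 36*Z)
J = 12 (J = -2*(-6) = 12)
M = 3 (M = 3 + 0 = 3)
(J + sqrt(r(n, 6) + M))**2 = (12 + sqrt((-18 - 36*6) + 3))**2 = (12 + sqrt((-18 - 216) + 3))**2 = (12 + sqrt(-234 + 3))**2 = (12 + sqrt(-231))**2 = (12 + I*sqrt(231))**2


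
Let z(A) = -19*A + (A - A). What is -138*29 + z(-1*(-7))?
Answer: -4135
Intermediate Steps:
z(A) = -19*A (z(A) = -19*A + 0 = -19*A)
-138*29 + z(-1*(-7)) = -138*29 - (-19)*(-7) = -4002 - 19*7 = -4002 - 133 = -4135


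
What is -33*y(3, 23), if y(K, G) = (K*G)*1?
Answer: -2277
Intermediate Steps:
y(K, G) = G*K (y(K, G) = (G*K)*1 = G*K)
-33*y(3, 23) = -759*3 = -33*69 = -2277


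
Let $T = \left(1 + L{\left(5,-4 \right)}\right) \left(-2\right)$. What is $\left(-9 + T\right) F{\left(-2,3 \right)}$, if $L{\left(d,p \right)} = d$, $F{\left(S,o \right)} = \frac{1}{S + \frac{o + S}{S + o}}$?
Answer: $21$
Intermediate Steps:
$F{\left(S,o \right)} = \frac{1}{1 + S}$ ($F{\left(S,o \right)} = \frac{1}{S + \frac{S + o}{S + o}} = \frac{1}{S + 1} = \frac{1}{1 + S}$)
$T = -12$ ($T = \left(1 + 5\right) \left(-2\right) = 6 \left(-2\right) = -12$)
$\left(-9 + T\right) F{\left(-2,3 \right)} = \frac{-9 - 12}{1 - 2} = - \frac{21}{-1} = \left(-21\right) \left(-1\right) = 21$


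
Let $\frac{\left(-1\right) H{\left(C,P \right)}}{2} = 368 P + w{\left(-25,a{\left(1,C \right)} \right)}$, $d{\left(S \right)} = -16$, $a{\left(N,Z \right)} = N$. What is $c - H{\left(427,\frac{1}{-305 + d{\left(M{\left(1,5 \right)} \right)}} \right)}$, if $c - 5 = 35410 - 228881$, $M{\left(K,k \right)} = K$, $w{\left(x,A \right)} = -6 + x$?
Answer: $- \frac{62123224}{321} \approx -1.9353 \cdot 10^{5}$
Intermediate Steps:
$c = -193466$ ($c = 5 + \left(35410 - 228881\right) = 5 - 193471 = -193466$)
$H{\left(C,P \right)} = 62 - 736 P$ ($H{\left(C,P \right)} = - 2 \left(368 P - 31\right) = - 2 \left(-31 + 368 P\right) = 62 - 736 P$)
$c - H{\left(427,\frac{1}{-305 + d{\left(M{\left(1,5 \right)} \right)}} \right)} = -193466 - \left(62 - \frac{736}{-305 - 16}\right) = -193466 - \left(62 - \frac{736}{-321}\right) = -193466 - \left(62 - - \frac{736}{321}\right) = -193466 - \left(62 + \frac{736}{321}\right) = -193466 - \frac{20638}{321} = - \frac{62123224}{321}$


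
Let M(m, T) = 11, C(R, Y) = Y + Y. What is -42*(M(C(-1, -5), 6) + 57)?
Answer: -2856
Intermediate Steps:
C(R, Y) = 2*Y
-42*(M(C(-1, -5), 6) + 57) = -42*(11 + 57) = -42*68 = -2856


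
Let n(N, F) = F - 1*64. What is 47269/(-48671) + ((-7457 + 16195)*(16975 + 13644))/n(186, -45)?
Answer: -13021873867883/5305139 ≈ -2.4546e+6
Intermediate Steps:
n(N, F) = -64 + F (n(N, F) = F - 64 = -64 + F)
47269/(-48671) + ((-7457 + 16195)*(16975 + 13644))/n(186, -45) = 47269/(-48671) + ((-7457 + 16195)*(16975 + 13644))/(-64 - 45) = 47269*(-1/48671) + (8738*30619)/(-109) = -47269/48671 + 267548822*(-1/109) = -47269/48671 - 267548822/109 = -13021873867883/5305139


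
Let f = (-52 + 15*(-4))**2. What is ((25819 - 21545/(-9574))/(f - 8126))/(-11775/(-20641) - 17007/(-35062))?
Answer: 634437730275181/114578878642062 ≈ 5.5371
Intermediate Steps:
f = 12544 (f = (-52 - 60)**2 = (-112)**2 = 12544)
((25819 - 21545/(-9574))/(f - 8126))/(-11775/(-20641) - 17007/(-35062)) = ((25819 - 21545/(-9574))/(12544 - 8126))/(-11775/(-20641) - 17007/(-35062)) = ((25819 - 21545*(-1/9574))/4418)/(-11775*(-1/20641) - 17007*(-1/35062)) = ((25819 + 21545/9574)*(1/4418))/(11775/20641 + 17007/35062) = ((247212651/9574)*(1/4418))/(763896537/723714742) = (247212651/42297932)*(723714742/763896537) = 634437730275181/114578878642062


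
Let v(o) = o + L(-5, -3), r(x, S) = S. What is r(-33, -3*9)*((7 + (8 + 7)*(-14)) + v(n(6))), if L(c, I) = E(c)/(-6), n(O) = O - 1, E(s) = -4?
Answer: 5328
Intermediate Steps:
n(O) = -1 + O
L(c, I) = ⅔ (L(c, I) = -4/(-6) = -4*(-⅙) = ⅔)
v(o) = ⅔ + o (v(o) = o + ⅔ = ⅔ + o)
r(-33, -3*9)*((7 + (8 + 7)*(-14)) + v(n(6))) = (-3*9)*((7 + (8 + 7)*(-14)) + (⅔ + (-1 + 6))) = -27*((7 + 15*(-14)) + (⅔ + 5)) = -27*((7 - 210) + 17/3) = -27*(-203 + 17/3) = -27*(-592/3) = 5328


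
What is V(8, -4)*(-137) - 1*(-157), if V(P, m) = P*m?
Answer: 4541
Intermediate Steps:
V(8, -4)*(-137) - 1*(-157) = (8*(-4))*(-137) - 1*(-157) = -32*(-137) + 157 = 4384 + 157 = 4541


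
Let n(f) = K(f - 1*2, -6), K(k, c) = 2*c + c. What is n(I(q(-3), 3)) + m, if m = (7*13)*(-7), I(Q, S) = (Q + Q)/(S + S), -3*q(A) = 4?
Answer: -655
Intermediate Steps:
q(A) = -4/3 (q(A) = -⅓*4 = -4/3)
I(Q, S) = Q/S (I(Q, S) = (2*Q)/((2*S)) = (2*Q)*(1/(2*S)) = Q/S)
K(k, c) = 3*c
n(f) = -18 (n(f) = 3*(-6) = -18)
m = -637 (m = 91*(-7) = -637)
n(I(q(-3), 3)) + m = -18 - 637 = -655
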